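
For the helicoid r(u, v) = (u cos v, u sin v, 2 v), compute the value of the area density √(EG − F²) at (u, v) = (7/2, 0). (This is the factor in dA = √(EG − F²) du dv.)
√(EG − F²)|_{(7/2, 0)} = sqrt(65)/2

E = 1, F = 0, G = u^2 + 4, so EG − F² = u^2 + 4. Taking the positive square root: √(EG − F²) = sqrt(u^2 + 4). At (u, v) = (7/2, 0): sqrt(65)/2.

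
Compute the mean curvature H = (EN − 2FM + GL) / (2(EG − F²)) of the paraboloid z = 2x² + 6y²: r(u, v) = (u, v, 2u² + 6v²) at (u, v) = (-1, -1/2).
H = 176*sqrt(53)/2809

With E = 16*u^2 + 1, F = 48*u*v, G = 144*v^2 + 1, L = 4/sqrt(16*u^2 + 144*v^2 + 1), M = 0, N = 12/sqrt(16*u^2 + 144*v^2 + 1), assemble
  H = (EN − 2FM + GL) / (2(EG − F²)) = 8*(12*u^2 + 36*v^2 + 1)/(16*u^2 + 144*v^2 + 1)^(3/2).
At (u, v) = (-1, -1/2): H = 176*sqrt(53)/2809.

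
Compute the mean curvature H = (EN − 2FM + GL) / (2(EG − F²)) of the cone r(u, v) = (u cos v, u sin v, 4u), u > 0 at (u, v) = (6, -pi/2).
H = sqrt(17)/51

With E = 17, F = 0, G = u^2, L = 0, M = 0, N = 4*sqrt(17)*u^2/(17*Abs(u)), assemble
  H = (EN − 2FM + GL) / (2(EG − F²)) = 2*sqrt(17)/(17*Abs(u)).
At (u, v) = (6, -pi/2): H = sqrt(17)/51.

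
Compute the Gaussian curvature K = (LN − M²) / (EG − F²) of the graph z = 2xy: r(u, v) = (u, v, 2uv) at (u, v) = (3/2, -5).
K = -1/3025

Coefficients of the first fundamental form: E = 4*v^2 + 1, F = 4*u*v, G = 4*u^2 + 1.
Coefficients of the second fundamental form: L = 0, M = 2/sqrt(4*u^2 + 4*v^2 + 1), N = 0.
Assemble K = (LN − M²)/(EG − F²) = -4/(16*u^4 + 32*u^2*v^2 + 8*u^2 + 16*v^4 + 8*v^2 + 1). At (u, v) = (3/2, -5): K = -1/3025.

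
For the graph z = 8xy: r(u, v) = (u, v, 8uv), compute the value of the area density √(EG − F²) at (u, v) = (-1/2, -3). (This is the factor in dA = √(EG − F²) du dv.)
√(EG − F²)|_{(-1/2, -3)} = sqrt(593)

E = 64*v^2 + 1, F = 64*u*v, G = 64*u^2 + 1, so EG − F² = 64*u^2 + 64*v^2 + 1. Taking the positive square root: √(EG − F²) = sqrt(64*u^2 + 64*v^2 + 1). At (u, v) = (-1/2, -3): sqrt(593).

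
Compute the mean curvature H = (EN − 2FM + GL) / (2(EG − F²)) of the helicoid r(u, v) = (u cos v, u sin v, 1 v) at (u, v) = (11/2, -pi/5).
H = 0

With E = 1, F = 0, G = u^2 + 1, L = 0, M = -1/sqrt(u^2 + 1), N = 0, assemble
  H = (EN − 2FM + GL) / (2(EG − F²)) = 0.
At (u, v) = (11/2, -pi/5): H = 0.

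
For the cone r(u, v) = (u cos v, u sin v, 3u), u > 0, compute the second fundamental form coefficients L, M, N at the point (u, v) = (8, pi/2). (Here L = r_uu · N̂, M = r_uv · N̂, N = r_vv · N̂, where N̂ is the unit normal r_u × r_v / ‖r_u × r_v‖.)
L = 0;  M = 0;  N = 12*sqrt(10)/5

Compute the unit normal N̂(u, v) = (-3*sqrt(10)*u*cos(v)/(10*Abs(u)), -3*sqrt(10)*u*sin(v)/(10*Abs(u)), sqrt(10)*u/(10*Abs(u))), and the second partials r_uu, r_uv, r_vv. Take dot products:
  L(u, v) = r_uu · N̂ = 0,
  M(u, v) = r_uv · N̂ = 0,
  N(u, v) = r_vv · N̂ = 3*sqrt(10)*u^2/(10*Abs(u)).
Evaluating at (u, v) = (8, pi/2):
  L = 0, M = 0, N = 12*sqrt(10)/5.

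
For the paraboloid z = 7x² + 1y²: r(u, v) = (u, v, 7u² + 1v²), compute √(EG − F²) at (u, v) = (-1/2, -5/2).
√(EG − F²)|_{(-1/2, -5/2)} = 5*sqrt(3)

E = 196*u^2 + 1, F = 28*u*v, G = 4*v^2 + 1; EG − F² = 196*u^2 + 4*v^2 + 1; √(EG − F²) = sqrt(196*u^2 + 4*v^2 + 1). At the given point: 5*sqrt(3).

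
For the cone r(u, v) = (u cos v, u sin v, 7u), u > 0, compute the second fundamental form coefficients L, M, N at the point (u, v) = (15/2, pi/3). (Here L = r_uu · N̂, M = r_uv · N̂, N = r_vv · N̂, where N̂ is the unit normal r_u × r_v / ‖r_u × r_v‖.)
L = 0;  M = 0;  N = 21*sqrt(2)/4

Compute the unit normal N̂(u, v) = (-7*sqrt(2)*u*cos(v)/(10*Abs(u)), -7*sqrt(2)*u*sin(v)/(10*Abs(u)), sqrt(2)*u/(10*Abs(u))), and the second partials r_uu, r_uv, r_vv. Take dot products:
  L(u, v) = r_uu · N̂ = 0,
  M(u, v) = r_uv · N̂ = 0,
  N(u, v) = r_vv · N̂ = 7*sqrt(2)*u^2/(10*Abs(u)).
Evaluating at (u, v) = (15/2, pi/3):
  L = 0, M = 0, N = 21*sqrt(2)/4.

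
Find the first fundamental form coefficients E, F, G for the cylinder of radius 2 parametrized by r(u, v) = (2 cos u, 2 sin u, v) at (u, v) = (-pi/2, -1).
E = 4;  F = 0;  G = 1

Partials: r_u = (-2*sin(u), 2*cos(u), 0), r_v = (0, 0, 1). As functions of (u, v):
  E = r_u · r_u = 4,
  F = r_u · r_v = 0,
  G = r_v · r_v = 1.
Evaluating at (u, v) = (-pi/2, -1): E = 4, F = 0, G = 1.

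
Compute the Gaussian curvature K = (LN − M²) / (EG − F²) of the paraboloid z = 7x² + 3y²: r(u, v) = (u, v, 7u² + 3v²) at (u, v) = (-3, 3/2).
K = 21/851929

Coefficients of the first fundamental form: E = 196*u^2 + 1, F = 84*u*v, G = 36*v^2 + 1.
Coefficients of the second fundamental form: L = 14/sqrt(196*u^2 + 36*v^2 + 1), M = 0, N = 6/sqrt(196*u^2 + 36*v^2 + 1).
Assemble K = (LN − M²)/(EG − F²) = 84/(38416*u^4 + 14112*u^2*v^2 + 392*u^2 + 1296*v^4 + 72*v^2 + 1). At (u, v) = (-3, 3/2): K = 21/851929.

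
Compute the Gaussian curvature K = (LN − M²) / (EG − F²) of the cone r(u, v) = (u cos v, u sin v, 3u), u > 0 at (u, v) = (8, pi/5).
K = 0

Coefficients of the first fundamental form: E = 10, F = 0, G = u^2.
Coefficients of the second fundamental form: L = 0, M = 0, N = 3*sqrt(10)*u^2/(10*Abs(u)).
Assemble K = (LN − M²)/(EG − F²) = 0. At (u, v) = (8, pi/5): K = 0.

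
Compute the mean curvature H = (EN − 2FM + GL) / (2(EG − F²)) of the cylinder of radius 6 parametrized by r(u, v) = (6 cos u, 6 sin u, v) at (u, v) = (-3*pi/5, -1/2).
H = -1/12

With E = 36, F = 0, G = 1, L = -6, M = 0, N = 0, assemble
  H = (EN − 2FM + GL) / (2(EG − F²)) = -1/12.
At (u, v) = (-3*pi/5, -1/2): H = -1/12.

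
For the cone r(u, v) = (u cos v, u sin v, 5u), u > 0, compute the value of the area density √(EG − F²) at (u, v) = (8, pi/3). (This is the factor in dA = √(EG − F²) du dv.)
√(EG − F²)|_{(8, pi/3)} = 8*sqrt(26)

E = 26, F = 0, G = u^2, so EG − F² = 26*u^2. Taking the positive square root: √(EG − F²) = sqrt(26)*Abs(u). At (u, v) = (8, pi/3): 8*sqrt(26).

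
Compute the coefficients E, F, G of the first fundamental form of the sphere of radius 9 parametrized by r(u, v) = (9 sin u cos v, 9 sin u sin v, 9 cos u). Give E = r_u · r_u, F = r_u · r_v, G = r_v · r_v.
E = 81;  F = 0;  G = 81*sin(u)^2

Compute partials: r_u = (9*cos(u)*cos(v), 9*sin(v)*cos(u), -9*sin(u)), r_v = (-9*sin(u)*sin(v), 9*sin(u)*cos(v), 0). Then
  E = r_u · r_u = 81,
  F = r_u · r_v = 0,
  G = r_v · r_v = 81*sin(u)^2.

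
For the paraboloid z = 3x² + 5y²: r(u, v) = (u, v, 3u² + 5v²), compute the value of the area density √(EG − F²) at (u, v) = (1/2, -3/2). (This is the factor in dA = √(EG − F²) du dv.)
√(EG − F²)|_{(1/2, -3/2)} = sqrt(235)

E = 36*u^2 + 1, F = 60*u*v, G = 100*v^2 + 1, so EG − F² = 36*u^2 + 100*v^2 + 1. Taking the positive square root: √(EG − F²) = sqrt(36*u^2 + 100*v^2 + 1). At (u, v) = (1/2, -3/2): sqrt(235).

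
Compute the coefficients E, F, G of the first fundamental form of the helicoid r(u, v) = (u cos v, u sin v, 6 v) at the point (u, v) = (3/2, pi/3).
E = 1;  F = 0;  G = 153/4

Partials: r_u = (cos(v), sin(v), 0), r_v = (-u*sin(v), u*cos(v), 6). As functions of (u, v):
  E = r_u · r_u = 1,
  F = r_u · r_v = 0,
  G = r_v · r_v = u^2 + 36.
Evaluating at (u, v) = (3/2, pi/3): E = 1, F = 0, G = 153/4.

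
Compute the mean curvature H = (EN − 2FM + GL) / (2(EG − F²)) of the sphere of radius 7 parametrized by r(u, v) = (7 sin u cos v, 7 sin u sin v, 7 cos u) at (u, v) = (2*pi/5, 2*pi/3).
H = -1/7

With E = 49, F = 0, G = 49*sin(u)^2, L = -7*sin(u)/Abs(sin(u)), M = 0, N = -7*sin(u)^3/Abs(sin(u)), assemble
  H = (EN − 2FM + GL) / (2(EG − F²)) = -sin(u)/(7*Abs(sin(u))).
At (u, v) = (2*pi/5, 2*pi/3): H = -1/7.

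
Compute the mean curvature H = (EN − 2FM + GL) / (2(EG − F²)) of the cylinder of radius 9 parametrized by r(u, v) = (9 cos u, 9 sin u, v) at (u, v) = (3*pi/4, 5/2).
H = -1/18

With E = 81, F = 0, G = 1, L = -9, M = 0, N = 0, assemble
  H = (EN − 2FM + GL) / (2(EG − F²)) = -1/18.
At (u, v) = (3*pi/4, 5/2): H = -1/18.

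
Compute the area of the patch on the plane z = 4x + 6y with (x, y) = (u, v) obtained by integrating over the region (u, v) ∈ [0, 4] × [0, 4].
Area = 16*sqrt(53)

Area = ∫∫ √(EG − F²) du dv with √(EG − F²) = sqrt(53). Integrating over [0, 4] × [0, 4] gives 16*sqrt(53).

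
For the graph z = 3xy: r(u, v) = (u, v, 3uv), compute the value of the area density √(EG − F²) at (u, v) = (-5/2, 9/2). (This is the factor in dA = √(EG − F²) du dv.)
√(EG − F²)|_{(-5/2, 9/2)} = sqrt(958)/2

E = 9*v^2 + 1, F = 9*u*v, G = 9*u^2 + 1, so EG − F² = 9*u^2 + 9*v^2 + 1. Taking the positive square root: √(EG − F²) = sqrt(9*u^2 + 9*v^2 + 1). At (u, v) = (-5/2, 9/2): sqrt(958)/2.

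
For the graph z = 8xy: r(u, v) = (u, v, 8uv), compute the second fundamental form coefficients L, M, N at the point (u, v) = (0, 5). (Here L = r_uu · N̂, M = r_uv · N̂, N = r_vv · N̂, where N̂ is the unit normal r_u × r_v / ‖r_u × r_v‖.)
L = 0;  M = 8*sqrt(1601)/1601;  N = 0

Compute the unit normal N̂(u, v) = (-8*v/sqrt(64*u^2 + 64*v^2 + 1), -8*u/sqrt(64*u^2 + 64*v^2 + 1), 1/sqrt(64*u^2 + 64*v^2 + 1)), and the second partials r_uu, r_uv, r_vv. Take dot products:
  L(u, v) = r_uu · N̂ = 0,
  M(u, v) = r_uv · N̂ = 8/sqrt(64*u^2 + 64*v^2 + 1),
  N(u, v) = r_vv · N̂ = 0.
Evaluating at (u, v) = (0, 5):
  L = 0, M = 8*sqrt(1601)/1601, N = 0.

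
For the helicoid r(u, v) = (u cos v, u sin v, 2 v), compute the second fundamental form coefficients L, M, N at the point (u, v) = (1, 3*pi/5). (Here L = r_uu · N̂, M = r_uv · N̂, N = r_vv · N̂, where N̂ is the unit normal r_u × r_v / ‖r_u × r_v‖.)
L = 0;  M = -2*sqrt(5)/5;  N = 0

Compute the unit normal N̂(u, v) = (2*sin(v)/sqrt(u^2 + 4), -2*cos(v)/sqrt(u^2 + 4), u/sqrt(u^2 + 4)), and the second partials r_uu, r_uv, r_vv. Take dot products:
  L(u, v) = r_uu · N̂ = 0,
  M(u, v) = r_uv · N̂ = -2/sqrt(u^2 + 4),
  N(u, v) = r_vv · N̂ = 0.
Evaluating at (u, v) = (1, 3*pi/5):
  L = 0, M = -2*sqrt(5)/5, N = 0.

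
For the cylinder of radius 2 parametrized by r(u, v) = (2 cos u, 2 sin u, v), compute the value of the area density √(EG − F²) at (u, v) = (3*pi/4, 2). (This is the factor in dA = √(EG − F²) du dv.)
√(EG − F²)|_{(3*pi/4, 2)} = 2

E = 4, F = 0, G = 1, so EG − F² = 4. Taking the positive square root: √(EG − F²) = 2. At (u, v) = (3*pi/4, 2): 2.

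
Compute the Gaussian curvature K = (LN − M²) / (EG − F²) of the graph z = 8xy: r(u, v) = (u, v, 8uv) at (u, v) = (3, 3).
K = -64/1329409

Coefficients of the first fundamental form: E = 64*v^2 + 1, F = 64*u*v, G = 64*u^2 + 1.
Coefficients of the second fundamental form: L = 0, M = 8/sqrt(64*u^2 + 64*v^2 + 1), N = 0.
Assemble K = (LN − M²)/(EG − F²) = -64/(4096*u^4 + 8192*u^2*v^2 + 128*u^2 + 4096*v^4 + 128*v^2 + 1). At (u, v) = (3, 3): K = -64/1329409.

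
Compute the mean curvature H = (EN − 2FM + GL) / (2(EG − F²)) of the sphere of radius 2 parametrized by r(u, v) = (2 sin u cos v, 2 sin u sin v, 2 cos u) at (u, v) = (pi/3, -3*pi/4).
H = -1/2

With E = 4, F = 0, G = 4*sin(u)^2, L = -2*sin(u)/Abs(sin(u)), M = 0, N = -2*sin(u)^3/Abs(sin(u)), assemble
  H = (EN − 2FM + GL) / (2(EG − F²)) = -sin(u)/(2*Abs(sin(u))).
At (u, v) = (pi/3, -3*pi/4): H = -1/2.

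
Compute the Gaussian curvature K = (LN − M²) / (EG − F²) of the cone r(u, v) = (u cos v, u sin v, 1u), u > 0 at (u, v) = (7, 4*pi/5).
K = 0

Coefficients of the first fundamental form: E = 2, F = 0, G = u^2.
Coefficients of the second fundamental form: L = 0, M = 0, N = sqrt(2)*u^2/(2*Abs(u)).
Assemble K = (LN − M²)/(EG − F²) = 0. At (u, v) = (7, 4*pi/5): K = 0.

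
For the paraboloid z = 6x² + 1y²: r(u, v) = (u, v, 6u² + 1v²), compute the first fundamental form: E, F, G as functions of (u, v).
E = 144*u^2 + 1;  F = 24*u*v;  G = 4*v^2 + 1

Compute partials: r_u = (1, 0, 12*u), r_v = (0, 1, 2*v). Then
  E = r_u · r_u = 144*u^2 + 1,
  F = r_u · r_v = 24*u*v,
  G = r_v · r_v = 4*v^2 + 1.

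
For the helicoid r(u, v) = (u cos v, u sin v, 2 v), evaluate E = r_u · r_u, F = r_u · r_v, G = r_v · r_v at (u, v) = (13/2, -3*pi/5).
E = 1;  F = 0;  G = 185/4

Partials: r_u = (cos(v), sin(v), 0), r_v = (-u*sin(v), u*cos(v), 2). As functions of (u, v):
  E = r_u · r_u = 1,
  F = r_u · r_v = 0,
  G = r_v · r_v = u^2 + 4.
Evaluating at (u, v) = (13/2, -3*pi/5): E = 1, F = 0, G = 185/4.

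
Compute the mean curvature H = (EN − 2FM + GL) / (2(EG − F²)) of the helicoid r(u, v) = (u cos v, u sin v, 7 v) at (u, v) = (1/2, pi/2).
H = 0

With E = 1, F = 0, G = u^2 + 49, L = 0, M = -7/sqrt(u^2 + 49), N = 0, assemble
  H = (EN − 2FM + GL) / (2(EG − F²)) = 0.
At (u, v) = (1/2, pi/2): H = 0.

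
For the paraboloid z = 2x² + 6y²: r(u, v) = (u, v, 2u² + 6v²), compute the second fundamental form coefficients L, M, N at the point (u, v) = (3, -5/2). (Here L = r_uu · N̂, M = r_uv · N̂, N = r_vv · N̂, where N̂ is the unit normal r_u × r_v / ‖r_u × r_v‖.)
L = 4*sqrt(1045)/1045;  M = 0;  N = 12*sqrt(1045)/1045

Compute the unit normal N̂(u, v) = (-4*u/sqrt(16*u^2 + 144*v^2 + 1), -12*v/sqrt(16*u^2 + 144*v^2 + 1), 1/sqrt(16*u^2 + 144*v^2 + 1)), and the second partials r_uu, r_uv, r_vv. Take dot products:
  L(u, v) = r_uu · N̂ = 4/sqrt(16*u^2 + 144*v^2 + 1),
  M(u, v) = r_uv · N̂ = 0,
  N(u, v) = r_vv · N̂ = 12/sqrt(16*u^2 + 144*v^2 + 1).
Evaluating at (u, v) = (3, -5/2):
  L = 4*sqrt(1045)/1045, M = 0, N = 12*sqrt(1045)/1045.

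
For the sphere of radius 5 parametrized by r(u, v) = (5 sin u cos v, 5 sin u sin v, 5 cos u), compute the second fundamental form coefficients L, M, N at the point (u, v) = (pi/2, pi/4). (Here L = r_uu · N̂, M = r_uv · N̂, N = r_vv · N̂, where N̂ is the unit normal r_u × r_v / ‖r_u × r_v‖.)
L = -5;  M = 0;  N = -5

Compute the unit normal N̂(u, v) = (sin(u)^2*cos(v)/Abs(sin(u)), sin(u)^2*sin(v)/Abs(sin(u)), sin(2*u)/(2*Abs(sin(u)))), and the second partials r_uu, r_uv, r_vv. Take dot products:
  L(u, v) = r_uu · N̂ = -5*sin(u)/Abs(sin(u)),
  M(u, v) = r_uv · N̂ = 0,
  N(u, v) = r_vv · N̂ = -5*sin(u)^3/Abs(sin(u)).
Evaluating at (u, v) = (pi/2, pi/4):
  L = -5, M = 0, N = -5.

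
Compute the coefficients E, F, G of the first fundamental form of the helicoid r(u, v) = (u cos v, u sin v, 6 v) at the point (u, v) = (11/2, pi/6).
E = 1;  F = 0;  G = 265/4

Partials: r_u = (cos(v), sin(v), 0), r_v = (-u*sin(v), u*cos(v), 6). As functions of (u, v):
  E = r_u · r_u = 1,
  F = r_u · r_v = 0,
  G = r_v · r_v = u^2 + 36.
Evaluating at (u, v) = (11/2, pi/6): E = 1, F = 0, G = 265/4.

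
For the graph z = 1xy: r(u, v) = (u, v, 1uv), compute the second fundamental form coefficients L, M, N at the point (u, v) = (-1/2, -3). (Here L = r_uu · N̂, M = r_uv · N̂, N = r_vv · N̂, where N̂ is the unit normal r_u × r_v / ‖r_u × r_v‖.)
L = 0;  M = 2*sqrt(41)/41;  N = 0

Compute the unit normal N̂(u, v) = (-v/sqrt(u^2 + v^2 + 1), -u/sqrt(u^2 + v^2 + 1), 1/sqrt(u^2 + v^2 + 1)), and the second partials r_uu, r_uv, r_vv. Take dot products:
  L(u, v) = r_uu · N̂ = 0,
  M(u, v) = r_uv · N̂ = 1/sqrt(u^2 + v^2 + 1),
  N(u, v) = r_vv · N̂ = 0.
Evaluating at (u, v) = (-1/2, -3):
  L = 0, M = 2*sqrt(41)/41, N = 0.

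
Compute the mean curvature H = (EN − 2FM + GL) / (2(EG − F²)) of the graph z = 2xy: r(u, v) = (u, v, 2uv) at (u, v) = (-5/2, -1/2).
H = -10*sqrt(3)/243

With E = 4*v^2 + 1, F = 4*u*v, G = 4*u^2 + 1, L = 0, M = 2/sqrt(4*u^2 + 4*v^2 + 1), N = 0, assemble
  H = (EN − 2FM + GL) / (2(EG − F²)) = -8*u*v/(4*u^2 + 4*v^2 + 1)^(3/2).
At (u, v) = (-5/2, -1/2): H = -10*sqrt(3)/243.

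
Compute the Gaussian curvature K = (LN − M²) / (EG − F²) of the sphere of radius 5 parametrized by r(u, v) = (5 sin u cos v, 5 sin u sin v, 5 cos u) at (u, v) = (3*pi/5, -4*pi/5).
K = 1/25

Coefficients of the first fundamental form: E = 25, F = 0, G = 25*sin(u)^2.
Coefficients of the second fundamental form: L = -5*sin(u)/Abs(sin(u)), M = 0, N = -5*sin(u)^3/Abs(sin(u)).
Assemble K = (LN − M²)/(EG − F²) = 1/25. At (u, v) = (3*pi/5, -4*pi/5): K = 1/25.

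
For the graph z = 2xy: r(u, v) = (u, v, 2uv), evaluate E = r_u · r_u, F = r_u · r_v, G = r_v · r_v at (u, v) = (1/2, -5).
E = 101;  F = -10;  G = 2

Partials: r_u = (1, 0, 2*v), r_v = (0, 1, 2*u). As functions of (u, v):
  E = r_u · r_u = 4*v^2 + 1,
  F = r_u · r_v = 4*u*v,
  G = r_v · r_v = 4*u^2 + 1.
Evaluating at (u, v) = (1/2, -5): E = 101, F = -10, G = 2.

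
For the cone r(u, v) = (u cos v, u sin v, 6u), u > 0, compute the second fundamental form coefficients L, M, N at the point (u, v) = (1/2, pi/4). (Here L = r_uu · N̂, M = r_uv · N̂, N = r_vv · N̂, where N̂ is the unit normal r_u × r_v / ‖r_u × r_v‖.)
L = 0;  M = 0;  N = 3*sqrt(37)/37

Compute the unit normal N̂(u, v) = (-6*sqrt(37)*u*cos(v)/(37*Abs(u)), -6*sqrt(37)*u*sin(v)/(37*Abs(u)), sqrt(37)*u/(37*Abs(u))), and the second partials r_uu, r_uv, r_vv. Take dot products:
  L(u, v) = r_uu · N̂ = 0,
  M(u, v) = r_uv · N̂ = 0,
  N(u, v) = r_vv · N̂ = 6*sqrt(37)*u^2/(37*Abs(u)).
Evaluating at (u, v) = (1/2, pi/4):
  L = 0, M = 0, N = 3*sqrt(37)/37.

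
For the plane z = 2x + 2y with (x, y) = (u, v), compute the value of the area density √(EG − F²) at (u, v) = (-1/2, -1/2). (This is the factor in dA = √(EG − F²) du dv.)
√(EG − F²)|_{(-1/2, -1/2)} = 3

E = 5, F = 4, G = 5, so EG − F² = 9. Taking the positive square root: √(EG − F²) = 3. At (u, v) = (-1/2, -1/2): 3.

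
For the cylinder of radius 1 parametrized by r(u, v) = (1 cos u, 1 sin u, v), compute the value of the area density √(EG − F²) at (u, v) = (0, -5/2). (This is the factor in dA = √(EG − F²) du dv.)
√(EG − F²)|_{(0, -5/2)} = 1

E = 1, F = 0, G = 1, so EG − F² = 1. Taking the positive square root: √(EG − F²) = 1. At (u, v) = (0, -5/2): 1.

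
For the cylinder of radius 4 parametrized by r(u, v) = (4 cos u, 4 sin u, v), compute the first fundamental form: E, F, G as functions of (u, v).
E = 16;  F = 0;  G = 1

Compute partials: r_u = (-4*sin(u), 4*cos(u), 0), r_v = (0, 0, 1). Then
  E = r_u · r_u = 16,
  F = r_u · r_v = 0,
  G = r_v · r_v = 1.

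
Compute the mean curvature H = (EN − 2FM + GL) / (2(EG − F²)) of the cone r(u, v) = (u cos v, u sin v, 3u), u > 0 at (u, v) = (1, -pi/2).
H = 3*sqrt(10)/20

With E = 10, F = 0, G = u^2, L = 0, M = 0, N = 3*sqrt(10)*u^2/(10*Abs(u)), assemble
  H = (EN − 2FM + GL) / (2(EG − F²)) = 3*sqrt(10)/(20*Abs(u)).
At (u, v) = (1, -pi/2): H = 3*sqrt(10)/20.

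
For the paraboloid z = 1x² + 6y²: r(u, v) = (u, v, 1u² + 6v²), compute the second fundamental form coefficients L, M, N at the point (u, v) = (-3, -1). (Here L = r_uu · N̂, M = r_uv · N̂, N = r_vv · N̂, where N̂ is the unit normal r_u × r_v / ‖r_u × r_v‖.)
L = 2*sqrt(181)/181;  M = 0;  N = 12*sqrt(181)/181

Compute the unit normal N̂(u, v) = (-2*u/sqrt(4*u^2 + 144*v^2 + 1), -12*v/sqrt(4*u^2 + 144*v^2 + 1), 1/sqrt(4*u^2 + 144*v^2 + 1)), and the second partials r_uu, r_uv, r_vv. Take dot products:
  L(u, v) = r_uu · N̂ = 2/sqrt(4*u^2 + 144*v^2 + 1),
  M(u, v) = r_uv · N̂ = 0,
  N(u, v) = r_vv · N̂ = 12/sqrt(4*u^2 + 144*v^2 + 1).
Evaluating at (u, v) = (-3, -1):
  L = 2*sqrt(181)/181, M = 0, N = 12*sqrt(181)/181.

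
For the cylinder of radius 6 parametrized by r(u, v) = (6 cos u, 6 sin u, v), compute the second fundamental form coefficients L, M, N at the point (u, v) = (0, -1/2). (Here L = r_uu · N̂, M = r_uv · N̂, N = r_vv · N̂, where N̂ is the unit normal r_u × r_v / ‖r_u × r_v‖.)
L = -6;  M = 0;  N = 0

Compute the unit normal N̂(u, v) = (cos(u), sin(u), 0), and the second partials r_uu, r_uv, r_vv. Take dot products:
  L(u, v) = r_uu · N̂ = -6,
  M(u, v) = r_uv · N̂ = 0,
  N(u, v) = r_vv · N̂ = 0.
Evaluating at (u, v) = (0, -1/2):
  L = -6, M = 0, N = 0.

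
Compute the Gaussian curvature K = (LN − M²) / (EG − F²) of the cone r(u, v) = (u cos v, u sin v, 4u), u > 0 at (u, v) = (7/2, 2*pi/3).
K = 0

Coefficients of the first fundamental form: E = 17, F = 0, G = u^2.
Coefficients of the second fundamental form: L = 0, M = 0, N = 4*sqrt(17)*u^2/(17*Abs(u)).
Assemble K = (LN − M²)/(EG − F²) = 0. At (u, v) = (7/2, 2*pi/3): K = 0.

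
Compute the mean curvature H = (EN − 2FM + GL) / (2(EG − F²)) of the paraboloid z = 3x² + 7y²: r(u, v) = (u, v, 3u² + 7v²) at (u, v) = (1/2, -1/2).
H = 220*sqrt(59)/3481

With E = 36*u^2 + 1, F = 84*u*v, G = 196*v^2 + 1, L = 6/sqrt(36*u^2 + 196*v^2 + 1), M = 0, N = 14/sqrt(36*u^2 + 196*v^2 + 1), assemble
  H = (EN − 2FM + GL) / (2(EG − F²)) = 2*(126*u^2 + 294*v^2 + 5)/(36*u^2 + 196*v^2 + 1)^(3/2).
At (u, v) = (1/2, -1/2): H = 220*sqrt(59)/3481.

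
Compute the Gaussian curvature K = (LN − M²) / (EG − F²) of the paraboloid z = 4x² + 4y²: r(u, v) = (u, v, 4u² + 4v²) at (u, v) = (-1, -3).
K = 64/410881

Coefficients of the first fundamental form: E = 64*u^2 + 1, F = 64*u*v, G = 64*v^2 + 1.
Coefficients of the second fundamental form: L = 8/sqrt(64*u^2 + 64*v^2 + 1), M = 0, N = 8/sqrt(64*u^2 + 64*v^2 + 1).
Assemble K = (LN − M²)/(EG − F²) = 64/(4096*u^4 + 8192*u^2*v^2 + 128*u^2 + 4096*v^4 + 128*v^2 + 1). At (u, v) = (-1, -3): K = 64/410881.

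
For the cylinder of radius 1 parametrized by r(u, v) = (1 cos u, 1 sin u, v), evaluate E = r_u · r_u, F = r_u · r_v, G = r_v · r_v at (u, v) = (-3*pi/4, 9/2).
E = 1;  F = 0;  G = 1

Partials: r_u = (-sin(u), cos(u), 0), r_v = (0, 0, 1). As functions of (u, v):
  E = r_u · r_u = 1,
  F = r_u · r_v = 0,
  G = r_v · r_v = 1.
Evaluating at (u, v) = (-3*pi/4, 9/2): E = 1, F = 0, G = 1.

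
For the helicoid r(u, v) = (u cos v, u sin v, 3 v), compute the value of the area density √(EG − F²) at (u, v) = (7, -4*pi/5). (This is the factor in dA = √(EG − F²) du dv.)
√(EG − F²)|_{(7, -4*pi/5)} = sqrt(58)

E = 1, F = 0, G = u^2 + 9, so EG − F² = u^2 + 9. Taking the positive square root: √(EG − F²) = sqrt(u^2 + 9). At (u, v) = (7, -4*pi/5): sqrt(58).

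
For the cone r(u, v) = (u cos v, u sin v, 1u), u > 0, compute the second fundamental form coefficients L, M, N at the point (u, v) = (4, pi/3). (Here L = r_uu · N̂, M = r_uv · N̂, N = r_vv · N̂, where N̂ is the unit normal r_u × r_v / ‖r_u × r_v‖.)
L = 0;  M = 0;  N = 2*sqrt(2)

Compute the unit normal N̂(u, v) = (-sqrt(2)*u*cos(v)/(2*Abs(u)), -sqrt(2)*u*sin(v)/(2*Abs(u)), sqrt(2)*u/(2*Abs(u))), and the second partials r_uu, r_uv, r_vv. Take dot products:
  L(u, v) = r_uu · N̂ = 0,
  M(u, v) = r_uv · N̂ = 0,
  N(u, v) = r_vv · N̂ = sqrt(2)*u^2/(2*Abs(u)).
Evaluating at (u, v) = (4, pi/3):
  L = 0, M = 0, N = 2*sqrt(2).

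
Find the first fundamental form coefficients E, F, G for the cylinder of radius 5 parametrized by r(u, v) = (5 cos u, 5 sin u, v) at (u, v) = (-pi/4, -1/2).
E = 25;  F = 0;  G = 1

Partials: r_u = (-5*sin(u), 5*cos(u), 0), r_v = (0, 0, 1). As functions of (u, v):
  E = r_u · r_u = 25,
  F = r_u · r_v = 0,
  G = r_v · r_v = 1.
Evaluating at (u, v) = (-pi/4, -1/2): E = 25, F = 0, G = 1.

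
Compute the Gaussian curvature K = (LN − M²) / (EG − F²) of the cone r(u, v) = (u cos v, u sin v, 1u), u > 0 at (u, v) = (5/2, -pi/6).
K = 0

Coefficients of the first fundamental form: E = 2, F = 0, G = u^2.
Coefficients of the second fundamental form: L = 0, M = 0, N = sqrt(2)*u^2/(2*Abs(u)).
Assemble K = (LN − M²)/(EG − F²) = 0. At (u, v) = (5/2, -pi/6): K = 0.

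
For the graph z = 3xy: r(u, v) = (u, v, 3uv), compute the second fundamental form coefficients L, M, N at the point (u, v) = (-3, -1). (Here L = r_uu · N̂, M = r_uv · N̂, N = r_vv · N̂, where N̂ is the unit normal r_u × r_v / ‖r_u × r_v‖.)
L = 0;  M = 3*sqrt(91)/91;  N = 0

Compute the unit normal N̂(u, v) = (-3*v/sqrt(9*u^2 + 9*v^2 + 1), -3*u/sqrt(9*u^2 + 9*v^2 + 1), 1/sqrt(9*u^2 + 9*v^2 + 1)), and the second partials r_uu, r_uv, r_vv. Take dot products:
  L(u, v) = r_uu · N̂ = 0,
  M(u, v) = r_uv · N̂ = 3/sqrt(9*u^2 + 9*v^2 + 1),
  N(u, v) = r_vv · N̂ = 0.
Evaluating at (u, v) = (-3, -1):
  L = 0, M = 3*sqrt(91)/91, N = 0.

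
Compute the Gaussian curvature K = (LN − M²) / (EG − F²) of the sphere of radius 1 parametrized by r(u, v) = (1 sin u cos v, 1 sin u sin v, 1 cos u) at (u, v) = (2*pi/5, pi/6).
K = 1

Coefficients of the first fundamental form: E = 1, F = 0, G = sin(u)^2.
Coefficients of the second fundamental form: L = -sin(u)/Abs(sin(u)), M = 0, N = -sin(u)^3/Abs(sin(u)).
Assemble K = (LN − M²)/(EG − F²) = 1. At (u, v) = (2*pi/5, pi/6): K = 1.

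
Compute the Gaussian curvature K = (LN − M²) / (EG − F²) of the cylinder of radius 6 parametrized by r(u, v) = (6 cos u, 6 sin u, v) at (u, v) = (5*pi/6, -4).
K = 0

Coefficients of the first fundamental form: E = 36, F = 0, G = 1.
Coefficients of the second fundamental form: L = -6, M = 0, N = 0.
Assemble K = (LN − M²)/(EG − F²) = 0. At (u, v) = (5*pi/6, -4): K = 0.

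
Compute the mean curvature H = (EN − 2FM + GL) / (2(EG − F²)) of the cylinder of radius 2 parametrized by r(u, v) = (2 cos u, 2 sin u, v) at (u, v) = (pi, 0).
H = -1/4

With E = 4, F = 0, G = 1, L = -2, M = 0, N = 0, assemble
  H = (EN − 2FM + GL) / (2(EG − F²)) = -1/4.
At (u, v) = (pi, 0): H = -1/4.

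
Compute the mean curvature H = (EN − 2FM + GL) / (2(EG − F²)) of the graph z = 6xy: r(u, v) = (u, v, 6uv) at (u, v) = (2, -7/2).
H = 378*sqrt(586)/85849

With E = 36*v^2 + 1, F = 36*u*v, G = 36*u^2 + 1, L = 0, M = 6/sqrt(36*u^2 + 36*v^2 + 1), N = 0, assemble
  H = (EN − 2FM + GL) / (2(EG − F²)) = -216*u*v/(36*u^2 + 36*v^2 + 1)^(3/2).
At (u, v) = (2, -7/2): H = 378*sqrt(586)/85849.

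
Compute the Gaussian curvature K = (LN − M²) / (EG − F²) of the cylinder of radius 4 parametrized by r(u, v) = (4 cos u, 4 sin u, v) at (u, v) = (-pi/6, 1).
K = 0

Coefficients of the first fundamental form: E = 16, F = 0, G = 1.
Coefficients of the second fundamental form: L = -4, M = 0, N = 0.
Assemble K = (LN − M²)/(EG − F²) = 0. At (u, v) = (-pi/6, 1): K = 0.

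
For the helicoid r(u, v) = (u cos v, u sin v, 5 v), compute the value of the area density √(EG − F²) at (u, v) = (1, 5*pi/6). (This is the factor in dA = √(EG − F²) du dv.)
√(EG − F²)|_{(1, 5*pi/6)} = sqrt(26)

E = 1, F = 0, G = u^2 + 25, so EG − F² = u^2 + 25. Taking the positive square root: √(EG − F²) = sqrt(u^2 + 25). At (u, v) = (1, 5*pi/6): sqrt(26).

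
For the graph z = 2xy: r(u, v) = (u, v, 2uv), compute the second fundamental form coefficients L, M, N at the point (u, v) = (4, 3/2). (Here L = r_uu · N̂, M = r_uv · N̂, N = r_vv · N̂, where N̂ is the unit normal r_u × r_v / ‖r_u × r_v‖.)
L = 0;  M = sqrt(74)/37;  N = 0

Compute the unit normal N̂(u, v) = (-2*v/sqrt(4*u^2 + 4*v^2 + 1), -2*u/sqrt(4*u^2 + 4*v^2 + 1), 1/sqrt(4*u^2 + 4*v^2 + 1)), and the second partials r_uu, r_uv, r_vv. Take dot products:
  L(u, v) = r_uu · N̂ = 0,
  M(u, v) = r_uv · N̂ = 2/sqrt(4*u^2 + 4*v^2 + 1),
  N(u, v) = r_vv · N̂ = 0.
Evaluating at (u, v) = (4, 3/2):
  L = 0, M = sqrt(74)/37, N = 0.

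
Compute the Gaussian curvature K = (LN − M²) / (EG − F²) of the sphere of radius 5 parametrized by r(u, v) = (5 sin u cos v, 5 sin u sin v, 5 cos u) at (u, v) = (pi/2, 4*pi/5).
K = 1/25

Coefficients of the first fundamental form: E = 25, F = 0, G = 25*sin(u)^2.
Coefficients of the second fundamental form: L = -5*sin(u)/Abs(sin(u)), M = 0, N = -5*sin(u)^3/Abs(sin(u)).
Assemble K = (LN − M²)/(EG − F²) = 1/25. At (u, v) = (pi/2, 4*pi/5): K = 1/25.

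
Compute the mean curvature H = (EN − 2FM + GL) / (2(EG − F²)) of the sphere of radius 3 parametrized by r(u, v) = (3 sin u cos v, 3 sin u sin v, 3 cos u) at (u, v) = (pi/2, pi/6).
H = -1/3

With E = 9, F = 0, G = 9*sin(u)^2, L = -3*sin(u)/Abs(sin(u)), M = 0, N = -3*sin(u)^3/Abs(sin(u)), assemble
  H = (EN − 2FM + GL) / (2(EG − F²)) = -sin(u)/(3*Abs(sin(u))).
At (u, v) = (pi/2, pi/6): H = -1/3.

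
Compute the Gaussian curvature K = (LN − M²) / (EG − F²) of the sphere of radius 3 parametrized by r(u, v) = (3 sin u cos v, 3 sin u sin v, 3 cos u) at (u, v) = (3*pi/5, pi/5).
K = 1/9

Coefficients of the first fundamental form: E = 9, F = 0, G = 9*sin(u)^2.
Coefficients of the second fundamental form: L = -3*sin(u)/Abs(sin(u)), M = 0, N = -3*sin(u)^3/Abs(sin(u)).
Assemble K = (LN − M²)/(EG − F²) = 1/9. At (u, v) = (3*pi/5, pi/5): K = 1/9.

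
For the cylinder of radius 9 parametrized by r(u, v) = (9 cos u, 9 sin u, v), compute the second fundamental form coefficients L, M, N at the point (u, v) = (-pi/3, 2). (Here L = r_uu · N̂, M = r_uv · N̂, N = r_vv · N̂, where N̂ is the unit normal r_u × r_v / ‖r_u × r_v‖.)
L = -9;  M = 0;  N = 0

Compute the unit normal N̂(u, v) = (cos(u), sin(u), 0), and the second partials r_uu, r_uv, r_vv. Take dot products:
  L(u, v) = r_uu · N̂ = -9,
  M(u, v) = r_uv · N̂ = 0,
  N(u, v) = r_vv · N̂ = 0.
Evaluating at (u, v) = (-pi/3, 2):
  L = -9, M = 0, N = 0.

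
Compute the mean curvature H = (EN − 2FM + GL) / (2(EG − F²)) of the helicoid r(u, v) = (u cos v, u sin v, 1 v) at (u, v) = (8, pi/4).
H = 0

With E = 1, F = 0, G = u^2 + 1, L = 0, M = -1/sqrt(u^2 + 1), N = 0, assemble
  H = (EN − 2FM + GL) / (2(EG − F²)) = 0.
At (u, v) = (8, pi/4): H = 0.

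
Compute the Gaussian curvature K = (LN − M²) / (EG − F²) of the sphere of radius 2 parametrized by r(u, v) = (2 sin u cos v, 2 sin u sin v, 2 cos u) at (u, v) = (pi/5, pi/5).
K = 1/4

Coefficients of the first fundamental form: E = 4, F = 0, G = 4*sin(u)^2.
Coefficients of the second fundamental form: L = -2*sin(u)/Abs(sin(u)), M = 0, N = -2*sin(u)^3/Abs(sin(u)).
Assemble K = (LN − M²)/(EG − F²) = 1/4. At (u, v) = (pi/5, pi/5): K = 1/4.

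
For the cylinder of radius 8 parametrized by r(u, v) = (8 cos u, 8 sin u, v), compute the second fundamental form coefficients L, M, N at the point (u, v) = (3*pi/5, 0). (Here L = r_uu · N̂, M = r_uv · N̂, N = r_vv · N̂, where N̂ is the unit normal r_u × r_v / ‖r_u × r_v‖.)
L = -8;  M = 0;  N = 0

Compute the unit normal N̂(u, v) = (cos(u), sin(u), 0), and the second partials r_uu, r_uv, r_vv. Take dot products:
  L(u, v) = r_uu · N̂ = -8,
  M(u, v) = r_uv · N̂ = 0,
  N(u, v) = r_vv · N̂ = 0.
Evaluating at (u, v) = (3*pi/5, 0):
  L = -8, M = 0, N = 0.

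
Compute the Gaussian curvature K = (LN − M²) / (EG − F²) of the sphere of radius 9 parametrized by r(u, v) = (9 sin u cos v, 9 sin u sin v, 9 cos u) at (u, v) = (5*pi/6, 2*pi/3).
K = 1/81

Coefficients of the first fundamental form: E = 81, F = 0, G = 81*sin(u)^2.
Coefficients of the second fundamental form: L = -9*sin(u)/Abs(sin(u)), M = 0, N = -9*sin(u)^3/Abs(sin(u)).
Assemble K = (LN − M²)/(EG − F²) = 1/81. At (u, v) = (5*pi/6, 2*pi/3): K = 1/81.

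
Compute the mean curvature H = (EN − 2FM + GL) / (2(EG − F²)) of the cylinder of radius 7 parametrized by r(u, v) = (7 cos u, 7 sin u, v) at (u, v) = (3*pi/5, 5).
H = -1/14

With E = 49, F = 0, G = 1, L = -7, M = 0, N = 0, assemble
  H = (EN − 2FM + GL) / (2(EG − F²)) = -1/14.
At (u, v) = (3*pi/5, 5): H = -1/14.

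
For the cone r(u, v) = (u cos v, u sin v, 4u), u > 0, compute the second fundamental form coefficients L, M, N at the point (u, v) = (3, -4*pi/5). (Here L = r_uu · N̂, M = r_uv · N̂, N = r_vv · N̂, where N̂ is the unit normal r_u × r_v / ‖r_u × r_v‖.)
L = 0;  M = 0;  N = 12*sqrt(17)/17

Compute the unit normal N̂(u, v) = (-4*sqrt(17)*u*cos(v)/(17*Abs(u)), -4*sqrt(17)*u*sin(v)/(17*Abs(u)), sqrt(17)*u/(17*Abs(u))), and the second partials r_uu, r_uv, r_vv. Take dot products:
  L(u, v) = r_uu · N̂ = 0,
  M(u, v) = r_uv · N̂ = 0,
  N(u, v) = r_vv · N̂ = 4*sqrt(17)*u^2/(17*Abs(u)).
Evaluating at (u, v) = (3, -4*pi/5):
  L = 0, M = 0, N = 12*sqrt(17)/17.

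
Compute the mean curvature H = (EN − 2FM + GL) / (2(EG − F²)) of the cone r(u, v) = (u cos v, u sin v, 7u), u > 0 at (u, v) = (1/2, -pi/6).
H = 7*sqrt(2)/10

With E = 50, F = 0, G = u^2, L = 0, M = 0, N = 7*sqrt(2)*u^2/(10*Abs(u)), assemble
  H = (EN − 2FM + GL) / (2(EG − F²)) = 7*sqrt(2)/(20*Abs(u)).
At (u, v) = (1/2, -pi/6): H = 7*sqrt(2)/10.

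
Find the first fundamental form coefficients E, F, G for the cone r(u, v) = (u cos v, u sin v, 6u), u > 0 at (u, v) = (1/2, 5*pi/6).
E = 37;  F = 0;  G = 1/4

Partials: r_u = (cos(v), sin(v), 6), r_v = (-u*sin(v), u*cos(v), 0). As functions of (u, v):
  E = r_u · r_u = 37,
  F = r_u · r_v = 0,
  G = r_v · r_v = u^2.
Evaluating at (u, v) = (1/2, 5*pi/6): E = 37, F = 0, G = 1/4.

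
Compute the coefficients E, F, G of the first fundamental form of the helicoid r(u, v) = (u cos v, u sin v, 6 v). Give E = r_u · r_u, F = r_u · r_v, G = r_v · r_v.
E = 1;  F = 0;  G = u^2 + 36

Compute partials: r_u = (cos(v), sin(v), 0), r_v = (-u*sin(v), u*cos(v), 6). Then
  E = r_u · r_u = 1,
  F = r_u · r_v = 0,
  G = r_v · r_v = u^2 + 36.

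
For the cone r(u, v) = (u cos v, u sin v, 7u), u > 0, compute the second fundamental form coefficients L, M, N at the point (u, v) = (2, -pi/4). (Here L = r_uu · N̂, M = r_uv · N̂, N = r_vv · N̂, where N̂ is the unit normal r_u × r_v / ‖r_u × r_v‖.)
L = 0;  M = 0;  N = 7*sqrt(2)/5

Compute the unit normal N̂(u, v) = (-7*sqrt(2)*u*cos(v)/(10*Abs(u)), -7*sqrt(2)*u*sin(v)/(10*Abs(u)), sqrt(2)*u/(10*Abs(u))), and the second partials r_uu, r_uv, r_vv. Take dot products:
  L(u, v) = r_uu · N̂ = 0,
  M(u, v) = r_uv · N̂ = 0,
  N(u, v) = r_vv · N̂ = 7*sqrt(2)*u^2/(10*Abs(u)).
Evaluating at (u, v) = (2, -pi/4):
  L = 0, M = 0, N = 7*sqrt(2)/5.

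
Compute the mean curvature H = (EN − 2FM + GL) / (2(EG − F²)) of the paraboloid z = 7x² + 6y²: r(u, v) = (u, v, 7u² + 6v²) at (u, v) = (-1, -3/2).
H = 3457*sqrt(521)/271441

With E = 196*u^2 + 1, F = 168*u*v, G = 144*v^2 + 1, L = 14/sqrt(196*u^2 + 144*v^2 + 1), M = 0, N = 12/sqrt(196*u^2 + 144*v^2 + 1), assemble
  H = (EN − 2FM + GL) / (2(EG − F²)) = (1176*u^2 + 1008*v^2 + 13)/(196*u^2 + 144*v^2 + 1)^(3/2).
At (u, v) = (-1, -3/2): H = 3457*sqrt(521)/271441.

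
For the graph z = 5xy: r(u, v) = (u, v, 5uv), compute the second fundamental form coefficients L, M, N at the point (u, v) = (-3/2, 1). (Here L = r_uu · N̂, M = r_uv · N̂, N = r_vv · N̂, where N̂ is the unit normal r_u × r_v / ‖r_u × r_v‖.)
L = 0;  M = 10*sqrt(329)/329;  N = 0

Compute the unit normal N̂(u, v) = (-5*v/sqrt(25*u^2 + 25*v^2 + 1), -5*u/sqrt(25*u^2 + 25*v^2 + 1), 1/sqrt(25*u^2 + 25*v^2 + 1)), and the second partials r_uu, r_uv, r_vv. Take dot products:
  L(u, v) = r_uu · N̂ = 0,
  M(u, v) = r_uv · N̂ = 5/sqrt(25*u^2 + 25*v^2 + 1),
  N(u, v) = r_vv · N̂ = 0.
Evaluating at (u, v) = (-3/2, 1):
  L = 0, M = 10*sqrt(329)/329, N = 0.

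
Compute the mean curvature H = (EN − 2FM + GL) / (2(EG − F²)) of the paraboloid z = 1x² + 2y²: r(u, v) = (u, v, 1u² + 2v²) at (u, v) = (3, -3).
H = 219*sqrt(181)/32761

With E = 4*u^2 + 1, F = 8*u*v, G = 16*v^2 + 1, L = 2/sqrt(4*u^2 + 16*v^2 + 1), M = 0, N = 4/sqrt(4*u^2 + 16*v^2 + 1), assemble
  H = (EN − 2FM + GL) / (2(EG − F²)) = (8*u^2 + 16*v^2 + 3)/(4*u^2 + 16*v^2 + 1)^(3/2).
At (u, v) = (3, -3): H = 219*sqrt(181)/32761.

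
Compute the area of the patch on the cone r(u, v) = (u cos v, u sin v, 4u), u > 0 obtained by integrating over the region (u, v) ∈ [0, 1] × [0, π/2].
Area = sqrt(17)*pi/4

Area = ∫∫ √(EG − F²) du dv with √(EG − F²) = sqrt(17)*Abs(u). Integrating over [0, 1] × [0, π/2] gives sqrt(17)*pi/4.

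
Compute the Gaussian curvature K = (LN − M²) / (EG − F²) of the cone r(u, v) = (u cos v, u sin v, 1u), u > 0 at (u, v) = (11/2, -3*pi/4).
K = 0

Coefficients of the first fundamental form: E = 2, F = 0, G = u^2.
Coefficients of the second fundamental form: L = 0, M = 0, N = sqrt(2)*u^2/(2*Abs(u)).
Assemble K = (LN − M²)/(EG − F²) = 0. At (u, v) = (11/2, -3*pi/4): K = 0.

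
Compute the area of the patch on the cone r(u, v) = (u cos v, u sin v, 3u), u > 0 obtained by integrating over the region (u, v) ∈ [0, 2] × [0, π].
Area = 2*sqrt(10)*pi

Area = ∫∫ √(EG − F²) du dv with √(EG − F²) = sqrt(10)*Abs(u). Integrating over [0, 2] × [0, π] gives 2*sqrt(10)*pi.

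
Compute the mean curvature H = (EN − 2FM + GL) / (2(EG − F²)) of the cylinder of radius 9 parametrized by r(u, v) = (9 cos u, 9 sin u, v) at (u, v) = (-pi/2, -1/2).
H = -1/18

With E = 81, F = 0, G = 1, L = -9, M = 0, N = 0, assemble
  H = (EN − 2FM + GL) / (2(EG − F²)) = -1/18.
At (u, v) = (-pi/2, -1/2): H = -1/18.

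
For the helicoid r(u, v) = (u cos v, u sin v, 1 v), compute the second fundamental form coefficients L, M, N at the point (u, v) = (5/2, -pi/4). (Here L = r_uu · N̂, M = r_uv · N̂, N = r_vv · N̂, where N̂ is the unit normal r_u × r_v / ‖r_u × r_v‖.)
L = 0;  M = -2*sqrt(29)/29;  N = 0

Compute the unit normal N̂(u, v) = (sin(v)/sqrt(u^2 + 1), -cos(v)/sqrt(u^2 + 1), u/sqrt(u^2 + 1)), and the second partials r_uu, r_uv, r_vv. Take dot products:
  L(u, v) = r_uu · N̂ = 0,
  M(u, v) = r_uv · N̂ = -1/sqrt(u^2 + 1),
  N(u, v) = r_vv · N̂ = 0.
Evaluating at (u, v) = (5/2, -pi/4):
  L = 0, M = -2*sqrt(29)/29, N = 0.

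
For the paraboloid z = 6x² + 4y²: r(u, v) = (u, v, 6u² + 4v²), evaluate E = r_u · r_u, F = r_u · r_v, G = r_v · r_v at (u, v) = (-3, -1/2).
E = 1297;  F = 144;  G = 17

Partials: r_u = (1, 0, 12*u), r_v = (0, 1, 8*v). As functions of (u, v):
  E = r_u · r_u = 144*u^2 + 1,
  F = r_u · r_v = 96*u*v,
  G = r_v · r_v = 64*v^2 + 1.
Evaluating at (u, v) = (-3, -1/2): E = 1297, F = 144, G = 17.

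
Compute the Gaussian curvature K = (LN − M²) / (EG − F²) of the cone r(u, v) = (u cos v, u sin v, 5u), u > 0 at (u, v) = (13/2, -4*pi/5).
K = 0

Coefficients of the first fundamental form: E = 26, F = 0, G = u^2.
Coefficients of the second fundamental form: L = 0, M = 0, N = 5*sqrt(26)*u^2/(26*Abs(u)).
Assemble K = (LN − M²)/(EG − F²) = 0. At (u, v) = (13/2, -4*pi/5): K = 0.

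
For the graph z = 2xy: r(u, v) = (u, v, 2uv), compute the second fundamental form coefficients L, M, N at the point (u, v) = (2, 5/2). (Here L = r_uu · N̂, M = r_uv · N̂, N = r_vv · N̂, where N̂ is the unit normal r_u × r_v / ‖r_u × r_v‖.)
L = 0;  M = sqrt(42)/21;  N = 0

Compute the unit normal N̂(u, v) = (-2*v/sqrt(4*u^2 + 4*v^2 + 1), -2*u/sqrt(4*u^2 + 4*v^2 + 1), 1/sqrt(4*u^2 + 4*v^2 + 1)), and the second partials r_uu, r_uv, r_vv. Take dot products:
  L(u, v) = r_uu · N̂ = 0,
  M(u, v) = r_uv · N̂ = 2/sqrt(4*u^2 + 4*v^2 + 1),
  N(u, v) = r_vv · N̂ = 0.
Evaluating at (u, v) = (2, 5/2):
  L = 0, M = sqrt(42)/21, N = 0.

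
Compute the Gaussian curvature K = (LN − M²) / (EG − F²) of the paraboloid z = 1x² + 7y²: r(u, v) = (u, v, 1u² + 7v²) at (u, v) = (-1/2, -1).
K = 7/9801

Coefficients of the first fundamental form: E = 4*u^2 + 1, F = 28*u*v, G = 196*v^2 + 1.
Coefficients of the second fundamental form: L = 2/sqrt(4*u^2 + 196*v^2 + 1), M = 0, N = 14/sqrt(4*u^2 + 196*v^2 + 1).
Assemble K = (LN − M²)/(EG − F²) = 28/(16*u^4 + 1568*u^2*v^2 + 8*u^2 + 38416*v^4 + 392*v^2 + 1). At (u, v) = (-1/2, -1): K = 7/9801.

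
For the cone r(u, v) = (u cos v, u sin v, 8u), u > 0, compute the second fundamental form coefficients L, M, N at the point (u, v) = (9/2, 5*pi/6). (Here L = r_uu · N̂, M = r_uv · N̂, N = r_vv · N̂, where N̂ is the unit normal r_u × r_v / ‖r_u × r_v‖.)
L = 0;  M = 0;  N = 36*sqrt(65)/65

Compute the unit normal N̂(u, v) = (-8*sqrt(65)*u*cos(v)/(65*Abs(u)), -8*sqrt(65)*u*sin(v)/(65*Abs(u)), sqrt(65)*u/(65*Abs(u))), and the second partials r_uu, r_uv, r_vv. Take dot products:
  L(u, v) = r_uu · N̂ = 0,
  M(u, v) = r_uv · N̂ = 0,
  N(u, v) = r_vv · N̂ = 8*sqrt(65)*u^2/(65*Abs(u)).
Evaluating at (u, v) = (9/2, 5*pi/6):
  L = 0, M = 0, N = 36*sqrt(65)/65.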